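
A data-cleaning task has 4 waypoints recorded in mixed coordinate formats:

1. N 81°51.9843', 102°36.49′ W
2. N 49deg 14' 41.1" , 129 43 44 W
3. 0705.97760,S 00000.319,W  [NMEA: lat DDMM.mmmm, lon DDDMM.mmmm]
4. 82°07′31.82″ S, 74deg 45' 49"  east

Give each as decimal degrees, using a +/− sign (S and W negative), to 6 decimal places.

1. 81.866405, -102.608167
2. 49.244750, -129.728889
3. -7.099627, -0.005317
4. -82.125506, 74.763611

Point 1:
  Latitude: 51.9843′ = 0.866405°; total 81.8664050
  N → positive
  Longitude: 102 + 36.49/60 = 102.6081667
  hemisphere W, so the sign is −
Point 2:
  Lat: 49 + 14/60 + 41.1/3600 = 49.2447500
  N → positive
  λ: 129 + 43/60 + 44/3600 = 129.7288889
  W → negative
Point 3:
  φ: split at 2 digits → 07° and 5.9776′; 7 + 5.9776/60 = 7.0996267
  S ⇒ negate
  Lon: degrees = first 3 digits = 0, minutes = 0.319; 0 + 0.319/60 = 0.0053167
  hemisphere W, so the sign is −
Point 4:
  Lat: 82 + 7/60 + 31.82/3600 = 82.1255056
  S ⇒ negate
  λ: 45′ + 49″ = 45.81667′; 74 + 45.81667/60 = 74.7636111
  E → positive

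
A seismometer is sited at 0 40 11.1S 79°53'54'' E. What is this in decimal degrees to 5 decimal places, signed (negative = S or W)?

Lat: 0° + 40/60 + 11.1/3600 = 0 + 0.666667 + 0.003083 = 0.669750
S ⇒ negate
Lon: 79° + 53/60 + 54/3600 = 79 + 0.883333 + 0.015000 = 79.898333
E ⇒ keep positive

-0.66975, 79.89833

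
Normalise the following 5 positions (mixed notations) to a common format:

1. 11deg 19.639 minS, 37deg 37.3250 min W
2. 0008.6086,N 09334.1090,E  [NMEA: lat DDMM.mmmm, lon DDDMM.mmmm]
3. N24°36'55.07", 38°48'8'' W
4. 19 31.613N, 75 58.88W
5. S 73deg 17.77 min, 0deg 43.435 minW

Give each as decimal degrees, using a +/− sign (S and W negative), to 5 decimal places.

1. -11.32732, -37.62208
2. 0.14348, 93.56848
3. 24.61530, -38.80222
4. 19.52688, -75.98133
5. -73.29617, -0.72392

Point 1:
  φ: 19.639′ = 0.327317°; total 11.327317
  hemisphere S, so the sign is −
  λ: 37.325′ = 0.622083°; total 37.622083
  W → negative
Point 2:
  Latitude: degrees = first 2 digits = 0, minutes = 8.6086; 0 + 8.6086/60 = 0.143477
  N → positive
  Lon: degrees = first 3 digits = 93, minutes = 34.109; 93 + 34.109/60 = 93.568483
  E → positive
Point 3:
  Lat: 36′ + 55.07″ = 36.91783′; 24 + 36.91783/60 = 24.615297
  N ⇒ keep positive
  Longitude: 48′ + 8″ = 48.13333′; 38 + 48.13333/60 = 38.802222
  W ⇒ negate
Point 4:
  Latitude: 19 + 31.613/60 = 19.526883
  N → positive
  Longitude: 75 + 58.88/60 = 75.981333
  hemisphere W, so the sign is −
Point 5:
  Latitude: 17.77′ = 0.296167°; total 73.296167
  hemisphere S, so the sign is −
  Lon: 43.435′ = 0.723917°; total 0.723917
  W → negative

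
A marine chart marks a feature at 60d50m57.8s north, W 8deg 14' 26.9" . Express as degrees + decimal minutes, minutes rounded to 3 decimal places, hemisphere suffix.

60° 50.963′ N, 8° 14.448′ W

φ: seconds/60 = 0.96333; minutes = 50 + 0.96333 = 50.96333
Longitude: seconds/60 = 0.44833; minutes = 14 + 0.44833 = 14.44833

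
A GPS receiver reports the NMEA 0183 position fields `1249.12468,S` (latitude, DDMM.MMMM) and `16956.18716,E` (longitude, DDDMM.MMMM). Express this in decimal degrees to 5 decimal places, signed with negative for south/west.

-12.81874, 169.93645

Latitude: split at 2 digits → 12° and 49.12468′; 12 + 49.12468/60 = 12.818745
S ⇒ negate
λ: degrees = first 3 digits = 169, minutes = 56.18716; 169 + 56.18716/60 = 169.936453
E ⇒ keep positive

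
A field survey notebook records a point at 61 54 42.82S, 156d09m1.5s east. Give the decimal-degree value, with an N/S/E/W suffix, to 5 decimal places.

Latitude: 61 + 54/60 + 42.82/3600 = 61.911894
Longitude: 9′ + 1.5″ = 9.02500′; 156 + 9.02500/60 = 156.150417

61.91189° S, 156.15042° E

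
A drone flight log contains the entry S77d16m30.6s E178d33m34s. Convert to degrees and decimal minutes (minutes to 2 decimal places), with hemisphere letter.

77° 16.51′ S, 178° 33.57′ E

Latitude: 16 + 30.6/60 = 16.5100′
Longitude: 33 + 34/60 = 33.5667′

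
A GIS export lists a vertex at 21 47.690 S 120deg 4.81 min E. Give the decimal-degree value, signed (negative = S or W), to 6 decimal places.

φ: 21 + 47.69/60 = 21.7948333
S → negative
Longitude: 120 + 4.81/60 = 120.0801667
E → positive

-21.794833, 120.080167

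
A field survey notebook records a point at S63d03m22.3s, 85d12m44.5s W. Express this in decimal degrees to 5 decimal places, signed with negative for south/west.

-63.05619, -85.21236

Latitude: 63 + 3/60 + 22.3/3600 = 63.056194
S → negative
Lon: 85° + 12/60 + 44.5/3600 = 85 + 0.200000 + 0.012361 = 85.212361
W ⇒ negate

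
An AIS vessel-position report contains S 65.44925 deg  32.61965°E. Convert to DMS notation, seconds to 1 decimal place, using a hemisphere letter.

65°26′57.3″ S, 32°37′10.7″ E

Latitude: whole degrees 65; 26.95500′ → 26′ and 57.300″
Longitude: 0.619650° → 37.17900′; 0.17900 × 60 = 10.740″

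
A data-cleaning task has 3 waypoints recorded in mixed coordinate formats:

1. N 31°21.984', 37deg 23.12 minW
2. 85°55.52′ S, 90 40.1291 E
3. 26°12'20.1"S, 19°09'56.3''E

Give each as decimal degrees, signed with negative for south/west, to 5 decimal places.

1. 31.36640, -37.38533
2. -85.92533, 90.66882
3. -26.20558, 19.16564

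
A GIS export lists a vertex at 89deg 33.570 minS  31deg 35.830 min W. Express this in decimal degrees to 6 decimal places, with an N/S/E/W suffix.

φ: 33.57′ = 0.559500°; total 89.5595000
λ: 35.83′ = 0.597167°; total 31.5971667

89.559500° S, 31.597167° W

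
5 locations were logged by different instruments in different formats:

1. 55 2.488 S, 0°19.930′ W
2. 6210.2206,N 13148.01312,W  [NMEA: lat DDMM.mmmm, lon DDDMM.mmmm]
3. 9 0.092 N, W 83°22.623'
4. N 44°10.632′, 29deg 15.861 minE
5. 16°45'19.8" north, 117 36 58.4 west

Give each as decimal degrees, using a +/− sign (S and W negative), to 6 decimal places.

Point 1:
  Lat: 55 + 2.488/60 = 55.0414667
  hemisphere S, so the sign is −
  Longitude: 0 + 19.93/60 = 0.3321667
  W ⇒ negate
Point 2:
  Lat: degrees = first 2 digits = 62, minutes = 10.2206; 62 + 10.2206/60 = 62.1703433
  N → positive
  Longitude: split at 3 digits → 131° and 48.01312′; 131 + 48.01312/60 = 131.8002187
  W → negative
Point 3:
  φ: 0.092′ = 0.001533°; total 9.0015333
  N ⇒ keep positive
  Lon: 83 + 22.623/60 = 83.3770500
  W ⇒ negate
Point 4:
  φ: 44 + 10.632/60 = 44.1772000
  N → positive
  λ: 15.861′ = 0.264350°; total 29.2643500
  E → positive
Point 5:
  Lat: 45′ + 19.8″ = 45.33000′; 16 + 45.33000/60 = 16.7555000
  N → positive
  Longitude: 36′ + 58.4″ = 36.97333′; 117 + 36.97333/60 = 117.6162222
  W → negative

1. -55.041467, -0.332167
2. 62.170343, -131.800219
3. 9.001533, -83.377050
4. 44.177200, 29.264350
5. 16.755500, -117.616222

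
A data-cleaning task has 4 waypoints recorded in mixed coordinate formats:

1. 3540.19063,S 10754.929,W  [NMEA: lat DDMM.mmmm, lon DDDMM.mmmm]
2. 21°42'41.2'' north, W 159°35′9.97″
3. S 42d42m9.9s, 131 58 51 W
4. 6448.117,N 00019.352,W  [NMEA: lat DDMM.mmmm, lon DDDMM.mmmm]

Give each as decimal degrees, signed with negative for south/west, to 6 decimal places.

1. -35.669844, -107.915483
2. 21.711444, -159.586103
3. -42.702750, -131.980833
4. 64.801950, -0.322533

Point 1:
  Lat: split at 2 digits → 35° and 40.19063′; 35 + 40.19063/60 = 35.6698438
  S → negative
  Lon: split at 3 digits → 107° and 54.929′; 107 + 54.929/60 = 107.9154833
  W → negative
Point 2:
  Lat: 21 + 42/60 + 41.2/3600 = 21.7114444
  N → positive
  λ: 35′ + 9.97″ = 35.16617′; 159 + 35.16617/60 = 159.5861028
  W ⇒ negate
Point 3:
  Lat: 42° + 42/60 + 9.9/3600 = 42 + 0.700000 + 0.002750 = 42.7027500
  S ⇒ negate
  Longitude: 58′ + 51″ = 58.85000′; 131 + 58.85000/60 = 131.9808333
  W → negative
Point 4:
  φ: degrees = first 2 digits = 64, minutes = 48.117; 64 + 48.117/60 = 64.8019500
  N ⇒ keep positive
  Longitude: split at 3 digits → 000° and 19.352′; 0 + 19.352/60 = 0.3225333
  W ⇒ negate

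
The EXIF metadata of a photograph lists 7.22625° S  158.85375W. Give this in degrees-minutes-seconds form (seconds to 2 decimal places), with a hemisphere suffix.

7°13′34.50″ S, 158°51′13.50″ W

Latitude: whole degrees 7; 13.57500′ → 13′ and 34.5000″
Lon: whole degrees 158; 51.22500′ → 51′ and 13.5000″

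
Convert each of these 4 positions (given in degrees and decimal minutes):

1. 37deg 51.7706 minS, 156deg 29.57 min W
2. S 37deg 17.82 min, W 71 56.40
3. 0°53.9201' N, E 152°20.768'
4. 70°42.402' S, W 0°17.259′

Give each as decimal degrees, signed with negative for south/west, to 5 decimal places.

Point 1:
  Latitude: 51.7706′ = 0.862843°; total 37.862843
  S → negative
  Longitude: 29.57′ = 0.492833°; total 156.492833
  hemisphere W, so the sign is −
Point 2:
  Latitude: 37 + 17.82/60 = 37.297000
  hemisphere S, so the sign is −
  λ: 71 + 56.4/60 = 71.940000
  W ⇒ negate
Point 3:
  φ: 0 + 53.9201/60 = 0.898668
  N → positive
  Longitude: 20.768′ = 0.346133°; total 152.346133
  E → positive
Point 4:
  φ: 42.402′ = 0.706700°; total 70.706700
  hemisphere S, so the sign is −
  Lon: 17.259′ = 0.287650°; total 0.287650
  W → negative

1. -37.86284, -156.49283
2. -37.29700, -71.94000
3. 0.89867, 152.34613
4. -70.70670, -0.28765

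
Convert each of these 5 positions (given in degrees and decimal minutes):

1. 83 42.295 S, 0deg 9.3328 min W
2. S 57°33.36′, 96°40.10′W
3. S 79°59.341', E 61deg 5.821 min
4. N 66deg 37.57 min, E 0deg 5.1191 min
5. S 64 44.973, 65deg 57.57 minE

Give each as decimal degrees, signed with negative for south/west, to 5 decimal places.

Point 1:
  Lat: 42.295′ = 0.704917°; total 83.704917
  S ⇒ negate
  Longitude: 0 + 9.3328/60 = 0.155547
  W → negative
Point 2:
  Latitude: 57 + 33.36/60 = 57.556000
  S ⇒ negate
  Lon: 40.1′ = 0.668333°; total 96.668333
  hemisphere W, so the sign is −
Point 3:
  Latitude: 59.341′ = 0.989017°; total 79.989017
  hemisphere S, so the sign is −
  Longitude: 5.821′ = 0.097017°; total 61.097017
  E → positive
Point 4:
  Latitude: 37.57′ = 0.626167°; total 66.626167
  N ⇒ keep positive
  Longitude: 0 + 5.1191/60 = 0.085318
  E ⇒ keep positive
Point 5:
  Latitude: 64 + 44.973/60 = 64.749550
  S ⇒ negate
  Longitude: 65 + 57.57/60 = 65.959500
  E ⇒ keep positive

1. -83.70492, -0.15555
2. -57.55600, -96.66833
3. -79.98902, 61.09702
4. 66.62617, 0.08532
5. -64.74955, 65.95950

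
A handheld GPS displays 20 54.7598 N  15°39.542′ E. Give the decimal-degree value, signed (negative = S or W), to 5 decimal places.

φ: 20 + 54.7598/60 = 20.912663
N ⇒ keep positive
Lon: 39.542′ = 0.659033°; total 15.659033
E ⇒ keep positive

20.91266, 15.65903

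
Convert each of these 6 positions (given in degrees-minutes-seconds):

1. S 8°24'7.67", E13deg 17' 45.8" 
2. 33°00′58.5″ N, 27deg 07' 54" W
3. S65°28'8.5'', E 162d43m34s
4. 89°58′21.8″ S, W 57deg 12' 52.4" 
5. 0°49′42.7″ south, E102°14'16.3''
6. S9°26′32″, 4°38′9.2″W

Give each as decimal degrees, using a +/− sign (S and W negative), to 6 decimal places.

Point 1:
  φ: 8° + 24/60 + 7.67/3600 = 8 + 0.400000 + 0.002131 = 8.4021306
  S → negative
  Longitude: 13° + 17/60 + 45.8/3600 = 13 + 0.283333 + 0.012722 = 13.2960556
  E → positive
Point 2:
  Lat: 33° + 0/60 + 58.5/3600 = 33 + 0.000000 + 0.016250 = 33.0162500
  N ⇒ keep positive
  Longitude: 27 + 7/60 + 54/3600 = 27.1316667
  hemisphere W, so the sign is −
Point 3:
  Latitude: 28′ + 8.5″ = 28.14167′; 65 + 28.14167/60 = 65.4690278
  hemisphere S, so the sign is −
  Longitude: 162° + 43/60 + 34/3600 = 162 + 0.716667 + 0.009444 = 162.7261111
  E → positive
Point 4:
  Latitude: 89° + 58/60 + 21.8/3600 = 89 + 0.966667 + 0.006056 = 89.9727222
  hemisphere S, so the sign is −
  Longitude: 57° + 12/60 + 52.4/3600 = 57 + 0.200000 + 0.014556 = 57.2145556
  hemisphere W, so the sign is −
Point 5:
  φ: 0° + 49/60 + 42.7/3600 = 0 + 0.816667 + 0.011861 = 0.8285278
  hemisphere S, so the sign is −
  Longitude: 102 + 14/60 + 16.3/3600 = 102.2378611
  E → positive
Point 6:
  Lat: 9° + 26/60 + 32/3600 = 9 + 0.433333 + 0.008889 = 9.4422222
  S → negative
  Lon: 4° + 38/60 + 9.2/3600 = 4 + 0.633333 + 0.002556 = 4.6358889
  W → negative

1. -8.402131, 13.296056
2. 33.016250, -27.131667
3. -65.469028, 162.726111
4. -89.972722, -57.214556
5. -0.828528, 102.237861
6. -9.442222, -4.635889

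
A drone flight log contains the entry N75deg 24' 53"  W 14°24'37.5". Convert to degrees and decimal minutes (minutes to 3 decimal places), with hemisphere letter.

φ: 24 + 53/60 = 24.88333′
Lon: 24 + 37.5/60 = 24.62500′

75° 24.883′ N, 14° 24.625′ W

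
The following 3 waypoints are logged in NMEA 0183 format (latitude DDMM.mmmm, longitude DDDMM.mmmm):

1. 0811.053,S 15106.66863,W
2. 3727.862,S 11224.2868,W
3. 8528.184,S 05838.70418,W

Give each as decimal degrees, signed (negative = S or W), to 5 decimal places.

Point 1:
  Latitude: degrees = first 2 digits = 8, minutes = 11.053; 8 + 11.053/60 = 8.184217
  S → negative
  Lon: degrees = first 3 digits = 151, minutes = 6.66863; 151 + 6.66863/60 = 151.111144
  W ⇒ negate
Point 2:
  Latitude: split at 2 digits → 37° and 27.862′; 37 + 27.862/60 = 37.464367
  S ⇒ negate
  Lon: degrees = first 3 digits = 112, minutes = 24.2868; 112 + 24.2868/60 = 112.404780
  W ⇒ negate
Point 3:
  Latitude: split at 2 digits → 85° and 28.184′; 85 + 28.184/60 = 85.469733
  S → negative
  λ: split at 3 digits → 058° and 38.70418′; 58 + 38.70418/60 = 58.645070
  hemisphere W, so the sign is −

1. -8.18422, -151.11114
2. -37.46437, -112.40478
3. -85.46973, -58.64507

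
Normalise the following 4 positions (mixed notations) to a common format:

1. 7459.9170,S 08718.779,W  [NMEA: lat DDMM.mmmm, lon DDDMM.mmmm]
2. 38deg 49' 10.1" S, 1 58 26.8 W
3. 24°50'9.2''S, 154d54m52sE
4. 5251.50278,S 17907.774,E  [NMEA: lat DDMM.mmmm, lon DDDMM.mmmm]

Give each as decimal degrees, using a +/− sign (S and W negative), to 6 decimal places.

1. -74.998617, -87.312983
2. -38.819472, -1.974111
3. -24.835889, 154.914444
4. -52.858380, 179.129567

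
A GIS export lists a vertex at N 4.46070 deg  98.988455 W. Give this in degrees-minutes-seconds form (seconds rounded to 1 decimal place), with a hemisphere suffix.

4°27′38.5″ N, 98°59′18.4″ W

Lat: 0.460700° → 27.64200′; 0.64200 × 60 = 38.520″
Longitude: 0.988455° → 59.30730′; 0.30730 × 60 = 18.438″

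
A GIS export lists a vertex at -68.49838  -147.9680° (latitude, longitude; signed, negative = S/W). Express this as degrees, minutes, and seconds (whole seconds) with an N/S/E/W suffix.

68°29′54″ S, 147°58′5″ W

Latitude is negative → S; |value| = 68.498380
Latitude: whole degrees 68; 29.90280′ → 29′ and 54.17″
Longitude is negative → W; |value| = 147.968000
Lon: 0.968000 × 60 = 58.08000′ → 58′, remainder × 60 = 4.80″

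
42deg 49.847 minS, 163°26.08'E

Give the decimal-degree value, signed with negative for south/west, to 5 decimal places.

Lat: 42 + 49.847/60 = 42.830783
hemisphere S, so the sign is −
Lon: 163 + 26.08/60 = 163.434667
E → positive

-42.83078, 163.43467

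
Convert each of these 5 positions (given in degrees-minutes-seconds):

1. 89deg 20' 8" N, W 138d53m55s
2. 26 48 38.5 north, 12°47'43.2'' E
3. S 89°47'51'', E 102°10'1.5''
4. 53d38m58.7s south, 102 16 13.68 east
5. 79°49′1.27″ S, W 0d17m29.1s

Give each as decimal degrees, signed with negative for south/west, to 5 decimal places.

1. 89.33556, -138.89861
2. 26.81069, 12.79533
3. -89.79750, 102.16708
4. -53.64964, 102.27047
5. -79.81702, -0.29142

Point 1:
  Latitude: 89° + 20/60 + 8/3600 = 89 + 0.333333 + 0.002222 = 89.335556
  N → positive
  Longitude: 53′ + 55″ = 53.91667′; 138 + 53.91667/60 = 138.898611
  hemisphere W, so the sign is −
Point 2:
  Latitude: 26° + 48/60 + 38.5/3600 = 26 + 0.800000 + 0.010694 = 26.810694
  N ⇒ keep positive
  Longitude: 47′ + 43.2″ = 47.72000′; 12 + 47.72000/60 = 12.795333
  E → positive
Point 3:
  φ: 89° + 47/60 + 51/3600 = 89 + 0.783333 + 0.014167 = 89.797500
  S → negative
  Lon: 10′ + 1.5″ = 10.02500′; 102 + 10.02500/60 = 102.167083
  E ⇒ keep positive
Point 4:
  Latitude: 53° + 38/60 + 58.7/3600 = 53 + 0.633333 + 0.016306 = 53.649639
  S ⇒ negate
  Lon: 102° + 16/60 + 13.68/3600 = 102 + 0.266667 + 0.003800 = 102.270467
  E → positive
Point 5:
  Latitude: 79° + 49/60 + 1.27/3600 = 79 + 0.816667 + 0.000353 = 79.817019
  S → negative
  Longitude: 0 + 17/60 + 29.1/3600 = 0.291417
  W → negative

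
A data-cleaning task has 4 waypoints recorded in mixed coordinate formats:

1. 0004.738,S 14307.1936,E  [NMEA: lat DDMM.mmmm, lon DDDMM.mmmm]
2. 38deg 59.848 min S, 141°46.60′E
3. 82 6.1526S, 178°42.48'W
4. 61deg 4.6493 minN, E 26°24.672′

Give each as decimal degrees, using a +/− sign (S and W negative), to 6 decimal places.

1. -0.078967, 143.119893
2. -38.997467, 141.776667
3. -82.102543, -178.708000
4. 61.077488, 26.411200

Point 1:
  φ: split at 2 digits → 00° and 4.738′; 0 + 4.738/60 = 0.0789667
  S → negative
  λ: split at 3 digits → 143° and 7.1936′; 143 + 7.1936/60 = 143.1198933
  E ⇒ keep positive
Point 2:
  Latitude: 59.848′ = 0.997467°; total 38.9974667
  hemisphere S, so the sign is −
  Longitude: 46.6′ = 0.776667°; total 141.7766667
  E → positive
Point 3:
  Lat: 6.1526′ = 0.102543°; total 82.1025433
  S ⇒ negate
  Lon: 42.48′ = 0.708000°; total 178.7080000
  W ⇒ negate
Point 4:
  Latitude: 4.6493′ = 0.077488°; total 61.0774883
  N ⇒ keep positive
  Lon: 26 + 24.672/60 = 26.4112000
  E → positive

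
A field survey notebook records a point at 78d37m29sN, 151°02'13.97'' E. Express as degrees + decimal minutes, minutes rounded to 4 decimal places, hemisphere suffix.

78° 37.4833′ N, 151° 2.2328′ E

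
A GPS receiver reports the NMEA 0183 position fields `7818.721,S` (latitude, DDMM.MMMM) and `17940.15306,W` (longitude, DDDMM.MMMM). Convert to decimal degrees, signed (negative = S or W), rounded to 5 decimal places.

Latitude: degrees = first 2 digits = 78, minutes = 18.721; 78 + 18.721/60 = 78.312017
S ⇒ negate
Lon: split at 3 digits → 179° and 40.15306′; 179 + 40.15306/60 = 179.669218
W ⇒ negate

-78.31202, -179.66922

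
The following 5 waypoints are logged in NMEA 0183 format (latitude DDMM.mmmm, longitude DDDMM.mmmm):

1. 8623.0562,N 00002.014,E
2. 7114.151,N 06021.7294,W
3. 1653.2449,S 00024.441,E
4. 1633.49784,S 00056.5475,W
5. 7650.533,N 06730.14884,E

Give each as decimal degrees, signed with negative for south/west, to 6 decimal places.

1. 86.384270, 0.033567
2. 71.235850, -60.362157
3. -16.887415, 0.407350
4. -16.558297, -0.942458
5. 76.842217, 67.502481

Point 1:
  Lat: degrees = first 2 digits = 86, minutes = 23.0562; 86 + 23.0562/60 = 86.3842700
  N → positive
  λ: degrees = first 3 digits = 0, minutes = 2.014; 0 + 2.014/60 = 0.0335667
  E → positive
Point 2:
  Latitude: degrees = first 2 digits = 71, minutes = 14.151; 71 + 14.151/60 = 71.2358500
  N → positive
  λ: degrees = first 3 digits = 60, minutes = 21.7294; 60 + 21.7294/60 = 60.3621567
  W → negative
Point 3:
  Latitude: split at 2 digits → 16° and 53.2449′; 16 + 53.2449/60 = 16.8874150
  hemisphere S, so the sign is −
  Longitude: degrees = first 3 digits = 0, minutes = 24.441; 0 + 24.441/60 = 0.4073500
  E ⇒ keep positive
Point 4:
  Lat: split at 2 digits → 16° and 33.49784′; 16 + 33.49784/60 = 16.5582973
  S ⇒ negate
  λ: split at 3 digits → 000° and 56.5475′; 0 + 56.5475/60 = 0.9424583
  W ⇒ negate
Point 5:
  Latitude: split at 2 digits → 76° and 50.533′; 76 + 50.533/60 = 76.8422167
  N → positive
  Lon: split at 3 digits → 067° and 30.14884′; 67 + 30.14884/60 = 67.5024807
  E ⇒ keep positive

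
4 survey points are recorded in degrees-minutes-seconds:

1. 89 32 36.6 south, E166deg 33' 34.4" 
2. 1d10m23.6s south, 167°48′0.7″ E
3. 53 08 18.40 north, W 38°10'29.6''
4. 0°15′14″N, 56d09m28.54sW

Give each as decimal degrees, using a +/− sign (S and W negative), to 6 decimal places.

1. -89.543500, 166.559556
2. -1.173222, 167.800194
3. 53.138444, -38.174889
4. 0.253889, -56.157928

Point 1:
  Lat: 32′ + 36.6″ = 32.61000′; 89 + 32.61000/60 = 89.5435000
  S ⇒ negate
  Longitude: 166° + 33/60 + 34.4/3600 = 166 + 0.550000 + 0.009556 = 166.5595556
  E → positive
Point 2:
  φ: 1 + 10/60 + 23.6/3600 = 1.1732222
  S ⇒ negate
  λ: 48′ + 0.7″ = 48.01167′; 167 + 48.01167/60 = 167.8001944
  E → positive
Point 3:
  Latitude: 8′ + 18.4″ = 8.30667′; 53 + 8.30667/60 = 53.1384444
  N ⇒ keep positive
  Longitude: 10′ + 29.6″ = 10.49333′; 38 + 10.49333/60 = 38.1748889
  W → negative
Point 4:
  Latitude: 15′ + 14″ = 15.23333′; 0 + 15.23333/60 = 0.2538889
  N → positive
  Longitude: 9′ + 28.54″ = 9.47567′; 56 + 9.47567/60 = 56.1579278
  W → negative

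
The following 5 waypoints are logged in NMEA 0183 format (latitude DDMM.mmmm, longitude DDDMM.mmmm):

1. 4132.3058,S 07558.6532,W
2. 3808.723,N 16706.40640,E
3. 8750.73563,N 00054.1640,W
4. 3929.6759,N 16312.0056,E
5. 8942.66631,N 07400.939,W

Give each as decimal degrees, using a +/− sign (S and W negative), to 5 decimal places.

Point 1:
  φ: split at 2 digits → 41° and 32.3058′; 41 + 32.3058/60 = 41.538430
  S ⇒ negate
  λ: degrees = first 3 digits = 75, minutes = 58.6532; 75 + 58.6532/60 = 75.977553
  hemisphere W, so the sign is −
Point 2:
  Lat: split at 2 digits → 38° and 8.723′; 38 + 8.723/60 = 38.145383
  N → positive
  Lon: split at 3 digits → 167° and 6.4064′; 167 + 6.4064/60 = 167.106773
  E ⇒ keep positive
Point 3:
  Latitude: degrees = first 2 digits = 87, minutes = 50.73563; 87 + 50.73563/60 = 87.845594
  N → positive
  Longitude: split at 3 digits → 000° and 54.164′; 0 + 54.164/60 = 0.902733
  hemisphere W, so the sign is −
Point 4:
  φ: split at 2 digits → 39° and 29.6759′; 39 + 29.6759/60 = 39.494598
  N ⇒ keep positive
  Lon: split at 3 digits → 163° and 12.0056′; 163 + 12.0056/60 = 163.200093
  E ⇒ keep positive
Point 5:
  Latitude: split at 2 digits → 89° and 42.66631′; 89 + 42.66631/60 = 89.711105
  N ⇒ keep positive
  Longitude: degrees = first 3 digits = 74, minutes = 0.939; 74 + 0.939/60 = 74.015650
  W ⇒ negate

1. -41.53843, -75.97755
2. 38.14538, 167.10677
3. 87.84559, -0.90273
4. 39.49460, 163.20009
5. 89.71111, -74.01565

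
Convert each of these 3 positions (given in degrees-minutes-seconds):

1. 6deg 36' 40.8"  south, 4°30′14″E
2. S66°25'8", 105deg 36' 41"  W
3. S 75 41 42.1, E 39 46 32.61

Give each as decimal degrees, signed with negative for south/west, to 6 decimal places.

Point 1:
  Lat: 6° + 36/60 + 40.8/3600 = 6 + 0.600000 + 0.011333 = 6.6113333
  S → negative
  Longitude: 4 + 30/60 + 14/3600 = 4.5038889
  E ⇒ keep positive
Point 2:
  φ: 25′ + 8″ = 25.13333′; 66 + 25.13333/60 = 66.4188889
  S → negative
  λ: 105 + 36/60 + 41/3600 = 105.6113889
  W ⇒ negate
Point 3:
  φ: 75 + 41/60 + 42.1/3600 = 75.6950278
  S ⇒ negate
  Longitude: 46′ + 32.61″ = 46.54350′; 39 + 46.54350/60 = 39.7757250
  E ⇒ keep positive

1. -6.611333, 4.503889
2. -66.418889, -105.611389
3. -75.695028, 39.775725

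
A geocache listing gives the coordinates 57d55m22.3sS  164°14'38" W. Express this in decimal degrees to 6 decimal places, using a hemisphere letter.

57.922861° S, 164.243889° W

Lat: 57 + 55/60 + 22.3/3600 = 57.9228611
Lon: 164° + 14/60 + 38/3600 = 164 + 0.233333 + 0.010556 = 164.2438889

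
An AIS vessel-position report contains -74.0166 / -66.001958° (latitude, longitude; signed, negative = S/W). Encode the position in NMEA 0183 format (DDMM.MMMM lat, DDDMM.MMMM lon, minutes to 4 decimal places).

7400.9960,S / 06600.1175,W

Latitude is negative → S; |value| = 74.016600
Latitude: 74° + 0.016600 × 60 = 74° 0.996000′
Longitude is negative → W; |value| = 66.001958
Lon: minutes = (66.001958 − 66) × 60 = 0.117480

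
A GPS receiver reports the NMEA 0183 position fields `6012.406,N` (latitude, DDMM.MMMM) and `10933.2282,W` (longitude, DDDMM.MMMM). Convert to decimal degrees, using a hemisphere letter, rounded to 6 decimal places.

Lat: degrees = first 2 digits = 60, minutes = 12.406; 60 + 12.406/60 = 60.2067667
λ: degrees = first 3 digits = 109, minutes = 33.2282; 109 + 33.2282/60 = 109.5538033

60.206767° N, 109.553803° W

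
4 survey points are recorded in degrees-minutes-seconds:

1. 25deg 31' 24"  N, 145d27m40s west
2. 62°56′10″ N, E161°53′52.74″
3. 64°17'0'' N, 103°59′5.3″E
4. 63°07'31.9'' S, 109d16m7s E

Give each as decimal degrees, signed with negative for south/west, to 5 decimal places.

1. 25.52333, -145.46111
2. 62.93611, 161.89798
3. 64.28333, 103.98481
4. -63.12553, 109.26861

Point 1:
  Latitude: 25 + 31/60 + 24/3600 = 25.523333
  N ⇒ keep positive
  Longitude: 145 + 27/60 + 40/3600 = 145.461111
  W ⇒ negate
Point 2:
  φ: 62° + 56/60 + 10/3600 = 62 + 0.933333 + 0.002778 = 62.936111
  N ⇒ keep positive
  λ: 161 + 53/60 + 52.74/3600 = 161.897983
  E ⇒ keep positive
Point 3:
  φ: 64° + 17/60 + 0/3600 = 64 + 0.283333 + 0.000000 = 64.283333
  N → positive
  Longitude: 103 + 59/60 + 5.3/3600 = 103.984806
  E → positive
Point 4:
  Latitude: 63 + 7/60 + 31.9/3600 = 63.125528
  hemisphere S, so the sign is −
  Lon: 16′ + 7″ = 16.11667′; 109 + 16.11667/60 = 109.268611
  E → positive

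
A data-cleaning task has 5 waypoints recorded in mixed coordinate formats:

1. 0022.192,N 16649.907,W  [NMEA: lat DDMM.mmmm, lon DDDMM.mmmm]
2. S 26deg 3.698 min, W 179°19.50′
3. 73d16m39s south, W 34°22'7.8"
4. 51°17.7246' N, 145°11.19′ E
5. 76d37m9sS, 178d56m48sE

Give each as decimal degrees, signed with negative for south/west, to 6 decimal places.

Point 1:
  φ: split at 2 digits → 00° and 22.192′; 0 + 22.192/60 = 0.3698667
  N → positive
  Longitude: split at 3 digits → 166° and 49.907′; 166 + 49.907/60 = 166.8317833
  W → negative
Point 2:
  Latitude: 3.698′ = 0.061633°; total 26.0616333
  hemisphere S, so the sign is −
  Lon: 179 + 19.5/60 = 179.3250000
  W → negative
Point 3:
  Latitude: 73° + 16/60 + 39/3600 = 73 + 0.266667 + 0.010833 = 73.2775000
  S → negative
  Lon: 34 + 22/60 + 7.8/3600 = 34.3688333
  hemisphere W, so the sign is −
Point 4:
  Latitude: 17.7246′ = 0.295410°; total 51.2954100
  N ⇒ keep positive
  Longitude: 145 + 11.19/60 = 145.1865000
  E ⇒ keep positive
Point 5:
  Lat: 37′ + 9″ = 37.15000′; 76 + 37.15000/60 = 76.6191667
  S ⇒ negate
  Lon: 56′ + 48″ = 56.80000′; 178 + 56.80000/60 = 178.9466667
  E ⇒ keep positive

1. 0.369867, -166.831783
2. -26.061633, -179.325000
3. -73.277500, -34.368833
4. 51.295410, 145.186500
5. -76.619167, 178.946667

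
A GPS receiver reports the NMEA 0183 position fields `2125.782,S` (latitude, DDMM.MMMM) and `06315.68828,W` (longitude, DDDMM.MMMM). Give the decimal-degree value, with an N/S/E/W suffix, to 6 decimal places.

21.429700° S, 63.261471° W

Lat: degrees = first 2 digits = 21, minutes = 25.782; 21 + 25.782/60 = 21.4297000
Lon: degrees = first 3 digits = 63, minutes = 15.68828; 63 + 15.68828/60 = 63.2614713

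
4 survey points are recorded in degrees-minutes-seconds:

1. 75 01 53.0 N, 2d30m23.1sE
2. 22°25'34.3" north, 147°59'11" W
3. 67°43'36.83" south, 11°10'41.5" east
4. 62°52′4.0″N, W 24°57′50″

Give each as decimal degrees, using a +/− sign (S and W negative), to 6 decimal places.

Point 1:
  φ: 75 + 1/60 + 53/3600 = 75.0313889
  N ⇒ keep positive
  Lon: 2 + 30/60 + 23.1/3600 = 2.5064167
  E → positive
Point 2:
  Lat: 22 + 25/60 + 34.3/3600 = 22.4261944
  N ⇒ keep positive
  Lon: 147 + 59/60 + 11/3600 = 147.9863889
  W ⇒ negate
Point 3:
  Latitude: 67° + 43/60 + 36.83/3600 = 67 + 0.716667 + 0.010231 = 67.7268972
  S → negative
  Longitude: 10′ + 41.5″ = 10.69167′; 11 + 10.69167/60 = 11.1781944
  E ⇒ keep positive
Point 4:
  φ: 52′ + 4″ = 52.06667′; 62 + 52.06667/60 = 62.8677778
  N → positive
  λ: 57′ + 50″ = 57.83333′; 24 + 57.83333/60 = 24.9638889
  W → negative

1. 75.031389, 2.506417
2. 22.426194, -147.986389
3. -67.726897, 11.178194
4. 62.867778, -24.963889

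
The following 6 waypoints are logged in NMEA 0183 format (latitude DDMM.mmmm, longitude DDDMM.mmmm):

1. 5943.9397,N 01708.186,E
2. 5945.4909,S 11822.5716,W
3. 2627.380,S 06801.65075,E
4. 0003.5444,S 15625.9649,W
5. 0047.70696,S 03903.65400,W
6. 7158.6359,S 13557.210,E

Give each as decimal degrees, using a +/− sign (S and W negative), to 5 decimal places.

1. 59.73233, 17.13643
2. -59.75818, -118.37619
3. -26.45633, 68.02751
4. -0.05907, -156.43275
5. -0.79512, -39.06090
6. -71.97727, 135.95350

Point 1:
  Lat: split at 2 digits → 59° and 43.9397′; 59 + 43.9397/60 = 59.732328
  N ⇒ keep positive
  Longitude: degrees = first 3 digits = 17, minutes = 8.186; 17 + 8.186/60 = 17.136433
  E ⇒ keep positive
Point 2:
  Lat: degrees = first 2 digits = 59, minutes = 45.4909; 59 + 45.4909/60 = 59.758182
  S ⇒ negate
  λ: split at 3 digits → 118° and 22.5716′; 118 + 22.5716/60 = 118.376193
  W → negative
Point 3:
  φ: split at 2 digits → 26° and 27.38′; 26 + 27.38/60 = 26.456333
  S → negative
  λ: split at 3 digits → 068° and 1.65075′; 68 + 1.65075/60 = 68.027513
  E → positive
Point 4:
  Lat: split at 2 digits → 00° and 3.5444′; 0 + 3.5444/60 = 0.059073
  hemisphere S, so the sign is −
  Lon: degrees = first 3 digits = 156, minutes = 25.9649; 156 + 25.9649/60 = 156.432748
  W → negative
Point 5:
  Latitude: split at 2 digits → 00° and 47.70696′; 0 + 47.70696/60 = 0.795116
  S → negative
  Longitude: degrees = first 3 digits = 39, minutes = 3.654; 39 + 3.654/60 = 39.060900
  W ⇒ negate
Point 6:
  φ: degrees = first 2 digits = 71, minutes = 58.6359; 71 + 58.6359/60 = 71.977265
  S → negative
  Longitude: split at 3 digits → 135° and 57.21′; 135 + 57.21/60 = 135.953500
  E ⇒ keep positive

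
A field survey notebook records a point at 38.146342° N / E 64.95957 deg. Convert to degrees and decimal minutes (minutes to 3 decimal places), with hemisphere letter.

38° 8.781′ N, 64° 57.574′ E

Lat: fractional part 0.146342 → 8.78052 minutes
Lon: minutes = (64.959570 − 64) × 60 = 57.57420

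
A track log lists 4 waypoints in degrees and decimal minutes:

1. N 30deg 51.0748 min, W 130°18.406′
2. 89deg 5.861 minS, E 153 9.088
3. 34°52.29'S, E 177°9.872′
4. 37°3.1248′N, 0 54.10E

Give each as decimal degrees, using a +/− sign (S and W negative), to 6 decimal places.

Point 1:
  Latitude: 51.0748′ = 0.851247°; total 30.8512467
  N → positive
  Lon: 18.406′ = 0.306767°; total 130.3067667
  W → negative
Point 2:
  φ: 89 + 5.861/60 = 89.0976833
  S → negative
  Longitude: 153 + 9.088/60 = 153.1514667
  E → positive
Point 3:
  φ: 34 + 52.29/60 = 34.8715000
  S ⇒ negate
  Longitude: 177 + 9.872/60 = 177.1645333
  E ⇒ keep positive
Point 4:
  Latitude: 3.1248′ = 0.052080°; total 37.0520800
  N ⇒ keep positive
  Lon: 54.1′ = 0.901667°; total 0.9016667
  E ⇒ keep positive

1. 30.851247, -130.306767
2. -89.097683, 153.151467
3. -34.871500, 177.164533
4. 37.052080, 0.901667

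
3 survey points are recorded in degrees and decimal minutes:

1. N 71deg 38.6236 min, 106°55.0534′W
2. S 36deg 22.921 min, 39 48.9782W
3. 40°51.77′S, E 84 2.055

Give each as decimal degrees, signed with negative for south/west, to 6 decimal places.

Point 1:
  Latitude: 38.6236′ = 0.643727°; total 71.6437267
  N → positive
  Lon: 55.0534′ = 0.917557°; total 106.9175567
  hemisphere W, so the sign is −
Point 2:
  Latitude: 36 + 22.921/60 = 36.3820167
  S → negative
  Longitude: 48.9782′ = 0.816303°; total 39.8163033
  W → negative
Point 3:
  φ: 40 + 51.77/60 = 40.8628333
  S ⇒ negate
  Lon: 2.055′ = 0.034250°; total 84.0342500
  E ⇒ keep positive

1. 71.643727, -106.917557
2. -36.382017, -39.816303
3. -40.862833, 84.034250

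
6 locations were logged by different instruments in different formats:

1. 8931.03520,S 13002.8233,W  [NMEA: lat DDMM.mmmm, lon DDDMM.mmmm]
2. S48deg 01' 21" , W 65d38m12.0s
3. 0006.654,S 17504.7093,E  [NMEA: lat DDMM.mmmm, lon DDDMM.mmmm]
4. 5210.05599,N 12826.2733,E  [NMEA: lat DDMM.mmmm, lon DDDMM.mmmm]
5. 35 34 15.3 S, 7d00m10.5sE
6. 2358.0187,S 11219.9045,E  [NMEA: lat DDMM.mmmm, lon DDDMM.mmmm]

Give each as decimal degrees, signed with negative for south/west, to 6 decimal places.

1. -89.517253, -130.047055
2. -48.022500, -65.636667
3. -0.110900, 175.078488
4. 52.167600, 128.437888
5. -35.570917, 7.002917
6. -23.966978, 112.331742

Point 1:
  Latitude: degrees = first 2 digits = 89, minutes = 31.0352; 89 + 31.0352/60 = 89.5172533
  hemisphere S, so the sign is −
  Longitude: split at 3 digits → 130° and 2.8233′; 130 + 2.8233/60 = 130.0470550
  W → negative
Point 2:
  Latitude: 48 + 1/60 + 21/3600 = 48.0225000
  S → negative
  λ: 65° + 38/60 + 12/3600 = 65 + 0.633333 + 0.003333 = 65.6366667
  W → negative
Point 3:
  φ: degrees = first 2 digits = 0, minutes = 6.654; 0 + 6.654/60 = 0.1109000
  S → negative
  λ: split at 3 digits → 175° and 4.7093′; 175 + 4.7093/60 = 175.0784883
  E → positive
Point 4:
  φ: split at 2 digits → 52° and 10.05599′; 52 + 10.05599/60 = 52.1675998
  N ⇒ keep positive
  Lon: split at 3 digits → 128° and 26.2733′; 128 + 26.2733/60 = 128.4378883
  E → positive
Point 5:
  Lat: 35° + 34/60 + 15.3/3600 = 35 + 0.566667 + 0.004250 = 35.5709167
  S → negative
  Lon: 7 + 0/60 + 10.5/3600 = 7.0029167
  E ⇒ keep positive
Point 6:
  Lat: split at 2 digits → 23° and 58.0187′; 23 + 58.0187/60 = 23.9669783
  hemisphere S, so the sign is −
  Longitude: degrees = first 3 digits = 112, minutes = 19.9045; 112 + 19.9045/60 = 112.3317417
  E → positive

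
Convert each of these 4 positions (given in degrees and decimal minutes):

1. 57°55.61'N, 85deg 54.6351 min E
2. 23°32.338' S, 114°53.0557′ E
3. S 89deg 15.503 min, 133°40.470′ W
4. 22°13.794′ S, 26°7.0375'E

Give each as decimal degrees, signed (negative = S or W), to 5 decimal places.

Point 1:
  Latitude: 57 + 55.61/60 = 57.926833
  N → positive
  Lon: 54.6351′ = 0.910585°; total 85.910585
  E → positive
Point 2:
  Lat: 23 + 32.338/60 = 23.538967
  S ⇒ negate
  Longitude: 114 + 53.0557/60 = 114.884262
  E → positive
Point 3:
  Latitude: 89 + 15.503/60 = 89.258383
  hemisphere S, so the sign is −
  Longitude: 40.47′ = 0.674500°; total 133.674500
  W ⇒ negate
Point 4:
  Lat: 22 + 13.794/60 = 22.229900
  S → negative
  λ: 7.0375′ = 0.117292°; total 26.117292
  E → positive

1. 57.92683, 85.91059
2. -23.53897, 114.88426
3. -89.25838, -133.67450
4. -22.22990, 26.11729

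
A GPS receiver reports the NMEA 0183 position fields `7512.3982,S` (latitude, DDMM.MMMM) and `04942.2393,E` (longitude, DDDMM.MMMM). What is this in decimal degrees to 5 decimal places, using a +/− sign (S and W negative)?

Latitude: split at 2 digits → 75° and 12.3982′; 75 + 12.3982/60 = 75.206637
hemisphere S, so the sign is −
Lon: degrees = first 3 digits = 49, minutes = 42.2393; 49 + 42.2393/60 = 49.703988
E → positive

-75.20664, 49.70399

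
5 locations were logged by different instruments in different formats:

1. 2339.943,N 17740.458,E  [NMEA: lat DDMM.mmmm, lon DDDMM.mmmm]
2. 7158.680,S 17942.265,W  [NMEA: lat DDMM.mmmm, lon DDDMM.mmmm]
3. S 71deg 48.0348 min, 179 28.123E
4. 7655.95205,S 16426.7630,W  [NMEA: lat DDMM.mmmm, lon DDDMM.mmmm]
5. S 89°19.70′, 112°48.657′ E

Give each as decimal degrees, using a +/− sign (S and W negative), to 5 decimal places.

1. 23.66572, 177.67430
2. -71.97800, -179.70442
3. -71.80058, 179.46872
4. -76.93253, -164.44605
5. -89.32833, 112.81095

Point 1:
  φ: degrees = first 2 digits = 23, minutes = 39.943; 23 + 39.943/60 = 23.665717
  N ⇒ keep positive
  Lon: split at 3 digits → 177° and 40.458′; 177 + 40.458/60 = 177.674300
  E ⇒ keep positive
Point 2:
  Latitude: degrees = first 2 digits = 71, minutes = 58.68; 71 + 58.68/60 = 71.978000
  S ⇒ negate
  λ: degrees = first 3 digits = 179, minutes = 42.265; 179 + 42.265/60 = 179.704417
  W ⇒ negate
Point 3:
  Latitude: 71 + 48.0348/60 = 71.800580
  hemisphere S, so the sign is −
  Longitude: 179 + 28.123/60 = 179.468717
  E ⇒ keep positive
Point 4:
  Latitude: split at 2 digits → 76° and 55.95205′; 76 + 55.95205/60 = 76.932534
  hemisphere S, so the sign is −
  Lon: degrees = first 3 digits = 164, minutes = 26.763; 164 + 26.763/60 = 164.446050
  hemisphere W, so the sign is −
Point 5:
  Lat: 89 + 19.7/60 = 89.328333
  S → negative
  Lon: 112 + 48.657/60 = 112.810950
  E ⇒ keep positive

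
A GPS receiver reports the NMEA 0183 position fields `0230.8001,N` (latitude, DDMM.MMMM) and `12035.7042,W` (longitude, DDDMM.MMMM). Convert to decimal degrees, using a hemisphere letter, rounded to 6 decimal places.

Lat: degrees = first 2 digits = 2, minutes = 30.8001; 2 + 30.8001/60 = 2.5133350
Lon: degrees = first 3 digits = 120, minutes = 35.7042; 120 + 35.7042/60 = 120.5950700

2.513335° N, 120.595070° W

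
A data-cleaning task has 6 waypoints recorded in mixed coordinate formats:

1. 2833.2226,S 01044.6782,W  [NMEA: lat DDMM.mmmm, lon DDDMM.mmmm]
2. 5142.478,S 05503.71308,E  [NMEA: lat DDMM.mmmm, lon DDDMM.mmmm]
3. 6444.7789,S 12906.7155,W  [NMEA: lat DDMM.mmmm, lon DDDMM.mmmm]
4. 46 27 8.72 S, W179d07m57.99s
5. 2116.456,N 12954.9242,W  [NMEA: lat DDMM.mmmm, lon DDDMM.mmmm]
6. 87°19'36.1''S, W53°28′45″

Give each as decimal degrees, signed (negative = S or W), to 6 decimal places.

1. -28.553710, -10.744637
2. -51.707967, 55.061885
3. -64.746315, -129.111925
4. -46.452422, -179.132775
5. 21.274267, -129.915403
6. -87.326694, -53.479167

Point 1:
  φ: split at 2 digits → 28° and 33.2226′; 28 + 33.2226/60 = 28.5537100
  S ⇒ negate
  λ: split at 3 digits → 010° and 44.6782′; 10 + 44.6782/60 = 10.7446367
  W ⇒ negate
Point 2:
  Lat: split at 2 digits → 51° and 42.478′; 51 + 42.478/60 = 51.7079667
  S ⇒ negate
  Longitude: split at 3 digits → 055° and 3.71308′; 55 + 3.71308/60 = 55.0618847
  E → positive
Point 3:
  Lat: degrees = first 2 digits = 64, minutes = 44.7789; 64 + 44.7789/60 = 64.7463150
  S ⇒ negate
  Lon: degrees = first 3 digits = 129, minutes = 6.7155; 129 + 6.7155/60 = 129.1119250
  hemisphere W, so the sign is −
Point 4:
  Latitude: 46 + 27/60 + 8.72/3600 = 46.4524222
  S → negative
  Lon: 7′ + 57.99″ = 7.96650′; 179 + 7.96650/60 = 179.1327750
  W → negative
Point 5:
  Lat: split at 2 digits → 21° and 16.456′; 21 + 16.456/60 = 21.2742667
  N ⇒ keep positive
  Lon: degrees = first 3 digits = 129, minutes = 54.9242; 129 + 54.9242/60 = 129.9154033
  W ⇒ negate
Point 6:
  φ: 87 + 19/60 + 36.1/3600 = 87.3266944
  S → negative
  Longitude: 53° + 28/60 + 45/3600 = 53 + 0.466667 + 0.012500 = 53.4791667
  W → negative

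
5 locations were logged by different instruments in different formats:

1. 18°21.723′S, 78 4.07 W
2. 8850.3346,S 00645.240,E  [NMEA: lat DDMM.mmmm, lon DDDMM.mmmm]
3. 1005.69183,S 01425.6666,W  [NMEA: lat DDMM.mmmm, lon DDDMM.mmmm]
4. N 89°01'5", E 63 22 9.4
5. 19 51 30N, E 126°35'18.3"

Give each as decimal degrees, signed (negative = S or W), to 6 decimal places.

Point 1:
  Lat: 18 + 21.723/60 = 18.3620500
  S ⇒ negate
  Lon: 4.07′ = 0.067833°; total 78.0678333
  hemisphere W, so the sign is −
Point 2:
  φ: split at 2 digits → 88° and 50.3346′; 88 + 50.3346/60 = 88.8389100
  S → negative
  λ: split at 3 digits → 006° and 45.24′; 6 + 45.24/60 = 6.7540000
  E ⇒ keep positive
Point 3:
  Latitude: degrees = first 2 digits = 10, minutes = 5.69183; 10 + 5.69183/60 = 10.0948638
  hemisphere S, so the sign is −
  Lon: split at 3 digits → 014° and 25.6666′; 14 + 25.6666/60 = 14.4277767
  W → negative
Point 4:
  φ: 1′ + 5″ = 1.08333′; 89 + 1.08333/60 = 89.0180556
  N ⇒ keep positive
  λ: 63° + 22/60 + 9.4/3600 = 63 + 0.366667 + 0.002611 = 63.3692778
  E → positive
Point 5:
  Lat: 19° + 51/60 + 30/3600 = 19 + 0.850000 + 0.008333 = 19.8583333
  N → positive
  λ: 126° + 35/60 + 18.3/3600 = 126 + 0.583333 + 0.005083 = 126.5884167
  E → positive

1. -18.362050, -78.067833
2. -88.838910, 6.754000
3. -10.094864, -14.427777
4. 89.018056, 63.369278
5. 19.858333, 126.588417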